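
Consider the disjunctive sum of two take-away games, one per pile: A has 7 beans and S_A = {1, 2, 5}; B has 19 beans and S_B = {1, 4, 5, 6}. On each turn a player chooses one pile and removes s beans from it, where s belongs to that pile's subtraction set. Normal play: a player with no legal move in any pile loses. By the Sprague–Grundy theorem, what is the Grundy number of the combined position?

0

Pile A, S = {1, 2, 5}:
G(0) = 0
G(1) = mex{0} = 1
G(2) = mex{1,0} = 2
G(3) = mex{2,1} = 0
G(4) = mex{0,2} = 1
G(5) = mex{1,0,0} = 2
G(6) = mex{2,1,1} = 0
G(7) = mex{0,2,2} = 1
G_A(7) = 1.
Pile B, S = {1, 4, 5, 6}:
n :  0  1  2  3  4  5  6  7  8  9 10 11 12 13 14 15 16 17 18 19
G :  0  1  0  1  2  3  2  3  4  0  1  0  1  2  3  2  3  4  0  1
G_B(19) = 1.
Combined Grundy value = 1 ⊕ 1 = 0.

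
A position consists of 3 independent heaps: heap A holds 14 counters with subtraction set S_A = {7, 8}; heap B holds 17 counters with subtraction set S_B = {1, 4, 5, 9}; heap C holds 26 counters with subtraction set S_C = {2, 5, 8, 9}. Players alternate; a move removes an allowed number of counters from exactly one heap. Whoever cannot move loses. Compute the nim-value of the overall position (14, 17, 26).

2

Heap A, S = {7, 8}:
n :  0  1  2  3  4  5  6  7  8  9 10 11 12 13 14
G :  0  0  0  0  0  0  0  1  1  1  1  1  1  1  2
G_A(14) = 2.
Heap B, S = {1, 4, 5, 9}:
n :  0  1  2  3  4  5  6  7  8  9 10 11 12 13 14 15 16 17
G :  0  1  0  1  2  3  2  3  0  1  0  1  2  3  2  3  0  1
G_B(17) = 1.
Heap C, S = {2, 5, 8, 9}:
G(0) = 0
G(1) = mex{} = 0
G(2) = mex{0} = 1
G(3) = mex{0} = 1
G(4) = mex{1} = 0
G(5) = mex{1,0} = 2
G(6) = mex{0,0} = 1
G(7) = mex{2,1} = 0
G(8) = mex{1,1,0} = 2
G(9) = mex{0,0,0,0} = 1
G(10) = mex{2,2,1,0} = 3
G(11) = mex{1,1,1,1} = 0
G(12) = mex{3,0,0,1} = 2
G(13) = mex{0,2,2,0} = 1
G(14) = mex{2,1,1,2} = 0
G(15) = mex{1,3,0,1} = 2
G(16) = mex{0,0,2,0} = 1
G(17) = mex{2,2,1,2} = 0
G(18) = mex{1,1,3,1} = 0
G(19) = mex{0,0,0,3} = 1
G(20) = mex{0,2,2,0} = 1
G(21) = mex{1,1,1,2} = 0
G(22) = mex{1,0,0,1} = 2
G(23) = mex{0,0,2,0} = 1
G(24) = mex{2,1,1,2} = 0
G(25) = mex{1,1,0,1} = 2
G(26) = mex{0,0,0,0} = 1
G_C(26) = 1.
Combined Grundy value = 2 ⊕ 1 ⊕ 1 = 2.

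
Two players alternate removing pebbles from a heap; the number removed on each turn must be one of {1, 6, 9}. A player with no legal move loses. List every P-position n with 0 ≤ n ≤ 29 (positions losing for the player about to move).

n :  0  1  2  3  4  5  6  7  8  9 10 11 12 13 14 15 16 17 18 19 20 21 22 23 24 25 26 27 28 29
G :  0  1  0  1  0  1  2  0  1  2  3  2  0  1  0  1  2  0  1  0  1  2  0  1  0  1  2  0  1  0
P-positions are exactly the n with G(n) = 0.

0, 2, 4, 7, 12, 14, 17, 19, 22, 24, 27, 29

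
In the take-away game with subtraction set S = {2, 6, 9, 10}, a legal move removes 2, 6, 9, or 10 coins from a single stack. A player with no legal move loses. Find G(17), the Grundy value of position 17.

2

n :  0  1  2  3  4  5  6  7  8  9 10 11 12 13 14 15 16 17
G :  0  0  1  1  0  0  1  1  0  2  1  3  0  2  1  3  0  2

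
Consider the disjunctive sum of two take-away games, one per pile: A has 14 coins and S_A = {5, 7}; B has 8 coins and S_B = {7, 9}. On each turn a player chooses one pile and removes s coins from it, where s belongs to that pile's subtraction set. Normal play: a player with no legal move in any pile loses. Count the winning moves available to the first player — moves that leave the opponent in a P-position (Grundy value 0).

3

Pile A, S = {5, 7}:
n :  0  1  2  3  4  5  6  7  8  9 10 11 12 13 14
G :  0  0  0  0  0  1  1  1  1  1  2  2  0  0  0
G_A(14) = 0.
Pile B, S = {7, 9}:
G(0) = 0
G(1) = mex{} = 0
G(2) = mex{} = 0
G(3) = mex{} = 0
G(4) = mex{} = 0
G(5) = mex{} = 0
G(6) = mex{} = 0
G(7) = mex{0} = 1
G(8) = mex{0} = 1
G_B(8) = 1.
Combined Grundy value = 0 ⊕ 1 = 1.
A winning move leaves total XOR = 0, i.e. changes one component's Grundy value g to g ⊕ X where X is the current total.
Pile A: need g' = 0⊕1 = 1. Options: 14−5→G=1, 14−7→G=1. Hits: 2.
Pile B: need g' = 1⊕1 = 0. Options: 8−7→G=0. Hits: 1.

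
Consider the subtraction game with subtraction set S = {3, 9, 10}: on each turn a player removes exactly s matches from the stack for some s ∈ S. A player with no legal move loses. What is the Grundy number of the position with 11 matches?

1

G(0) = 0
G(1) = mex{} = 0
G(2) = mex{} = 0
G(3) = mex{0} = 1
G(4) = mex{0} = 1
G(5) = mex{0} = 1
G(6) = mex{1} = 0
G(7) = mex{1} = 0
G(8) = mex{1} = 0
G(9) = mex{0,0} = 1
G(10) = mex{0,0,0} = 1
G(11) = mex{0,0,0} = 1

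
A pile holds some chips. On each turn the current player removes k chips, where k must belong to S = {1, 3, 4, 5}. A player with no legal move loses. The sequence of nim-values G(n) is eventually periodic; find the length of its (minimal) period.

8

G(0) = 0
G(1) = mex{0} = 1
G(2) = mex{1} = 0
G(3) = mex{0,0} = 1
G(4) = mex{1,1,0} = 2
G(5) = mex{2,0,1,0} = 3
G(6) = mex{3,1,0,1} = 2
G(7) = mex{2,2,1,0} = 3
G(8) = mex{3,3,2,1} = 0
G(9) = mex{0,2,3,2} = 1
G(10) = mex{1,3,2,3} = 0
G(11) = mex{0,0,3,2} = 1
G(12) = mex{1,1,0,3} = 2
G(13) = mex{2,0,1,0} = 3
G(14) = mex{3,1,0,1} = 2
G(15) = mex{2,2,1,0} = 3
G(16) = mex{3,3,2,1} = 0
G(17) = mex{0,2,3,2} = 1
G(n+8) = G(n) holds for n = 0,…,4 (a full window of length max(S) = 5), so the sequence is purely periodic with period 8.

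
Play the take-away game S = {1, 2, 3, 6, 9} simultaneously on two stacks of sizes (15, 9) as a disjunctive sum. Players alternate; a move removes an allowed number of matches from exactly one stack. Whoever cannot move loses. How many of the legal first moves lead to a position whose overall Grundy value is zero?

All stacks use S = {1, 2, 3, 6, 9}:
G(0) = 0
G(1) = mex{0} = 1
G(2) = mex{1,0} = 2
G(3) = mex{2,1,0} = 3
G(4) = mex{3,2,1} = 0
G(5) = mex{0,3,2} = 1
G(6) = mex{1,0,3,0} = 2
G(7) = mex{2,1,0,1} = 3
G(8) = mex{3,2,1,2} = 0
G(9) = mex{0,3,2,3,0} = 1
G(10) = mex{1,0,3,0,1} = 2
G(11) = mex{2,1,0,1,2} = 3
G(12) = mex{3,2,1,2,3} = 0
G(13) = mex{0,3,2,3,0} = 1
G(14) = mex{1,0,3,0,1} = 2
G(15) = mex{2,1,0,1,2} = 3
Stack A: G(15) = 3.
Stack B: G(9) = 1.
Combined Grundy value = 3 ⊕ 1 = 2.
A winning move leaves total XOR = 0, i.e. changes one component's Grundy value g to g ⊕ X where X is the current total.
Stack A: need g' = 3⊕2 = 1. Options: 15−1→G=2, 15−2→G=1, 15−3→G=0, 15−6→G=1, 15−9→G=2. Hits: 2.
Stack B: need g' = 1⊕2 = 3. Options: 9−1→G=0, 9−2→G=3, 9−3→G=2, 9−6→G=3, 9−9→G=0. Hits: 2.

4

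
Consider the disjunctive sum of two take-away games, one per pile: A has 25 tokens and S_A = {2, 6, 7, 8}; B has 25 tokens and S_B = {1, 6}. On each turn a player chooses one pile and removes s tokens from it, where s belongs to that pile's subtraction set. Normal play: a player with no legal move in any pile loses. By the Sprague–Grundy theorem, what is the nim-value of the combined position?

3

Pile A, S = {2, 6, 7, 8}:
n :  0  1  2  3  4  5  6  7  8  9 10 11 12 13 14 15 16 17 18 19 20 21 22 23 24 25
G :  0  0  1  1  0  0  1  1  2  2  3  3  2  2  0  0  1  1  0  0  1  1  2  2  3  3
G_A(25) = 3.
Pile B, S = {1, 6}:
n :  0  1  2  3  4  5  6  7  8  9 10 11 12 13 14 15 16 17 18 19 20 21 22 23 24 25
G :  0  1  0  1  0  1  2  0  1  0  1  0  1  2  0  1  0  1  0  1  2  0  1  0  1  0
G_B(25) = 0.
Combined Grundy value = 3 ⊕ 0 = 3.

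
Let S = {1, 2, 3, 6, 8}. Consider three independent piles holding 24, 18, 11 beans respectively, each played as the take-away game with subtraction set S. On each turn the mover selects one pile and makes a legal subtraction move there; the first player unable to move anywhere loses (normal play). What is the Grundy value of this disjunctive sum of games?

0

All piles use S = {1, 2, 3, 6, 8}:
n :  0  1  2  3  4  5  6  7  8  9 10 11 12 13 14 15 16 17 18 19 20 21 22 23 24
G :  0  1  2  3  0  1  2  3  4  0  1  2  3  0  1  2  3  4  0  1  2  3  0  1  2
Pile A: G(24) = 2.
Pile B: G(18) = 0.
Pile C: G(11) = 2.
Combined Grundy value = 2 ⊕ 0 ⊕ 2 = 0.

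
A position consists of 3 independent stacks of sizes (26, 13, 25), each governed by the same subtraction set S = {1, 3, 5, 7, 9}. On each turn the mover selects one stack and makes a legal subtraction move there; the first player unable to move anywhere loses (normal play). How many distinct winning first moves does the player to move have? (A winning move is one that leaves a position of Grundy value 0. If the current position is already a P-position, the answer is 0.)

All stacks use S = {1, 3, 5, 7, 9}:
G(0) = 0
G(1) = mex{0} = 1
G(2) = mex{1} = 0
G(3) = mex{0,0} = 1
G(4) = mex{1,1} = 0
G(5) = mex{0,0,0} = 1
G(6) = mex{1,1,1} = 0
G(7) = mex{0,0,0,0} = 1
G(8) = mex{1,1,1,1} = 0
G(9) = mex{0,0,0,0,0} = 1
G(10) = mex{1,1,1,1,1} = 0
G(11) = mex{0,0,0,0,0} = 1
G(12) = mex{1,1,1,1,1} = 0
G(13) = mex{0,0,0,0,0} = 1
G(14) = mex{1,1,1,1,1} = 0
G(15) = mex{0,0,0,0,0} = 1
G(16) = mex{1,1,1,1,1} = 0
G(17) = mex{0,0,0,0,0} = 1
G(18) = mex{1,1,1,1,1} = 0
G(19) = mex{0,0,0,0,0} = 1
G(20) = mex{1,1,1,1,1} = 0
G(21) = mex{0,0,0,0,0} = 1
G(22) = mex{1,1,1,1,1} = 0
G(23) = mex{0,0,0,0,0} = 1
G(24) = mex{1,1,1,1,1} = 0
G(25) = mex{0,0,0,0,0} = 1
G(26) = mex{1,1,1,1,1} = 0
Stack A: G(26) = 0.
Stack B: G(13) = 1.
Stack C: G(25) = 1.
Combined Grundy value = 0 ⊕ 1 ⊕ 1 = 0.
A winning move leaves total XOR = 0, i.e. changes one component's Grundy value g to g ⊕ X where X is the current total.
Stack A: target g' = 0⊕0 = 0, but every legal move changes the Grundy value (mex property), so 0 moves.
Stack B: target g' = 1⊕0 = 1, but every legal move changes the Grundy value (mex property), so 0 moves.
Stack C: target g' = 1⊕0 = 1, but every legal move changes the Grundy value (mex property), so 0 moves.

0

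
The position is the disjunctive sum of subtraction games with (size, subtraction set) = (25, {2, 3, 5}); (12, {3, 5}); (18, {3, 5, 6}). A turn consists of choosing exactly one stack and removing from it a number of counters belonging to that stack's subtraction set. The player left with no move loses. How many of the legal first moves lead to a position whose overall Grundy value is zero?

Stack A, S = {2, 3, 5}:
n :  0  1  2  3  4  5  6  7  8  9 10 11 12 13 14 15 16 17 18 19 20 21 22 23 24 25
G :  0  0  1  1  2  2  3  0  0  1  1  2  2  3  0  0  1  1  2  2  3  0  0  1  1  2
G_A(25) = 2.
Stack B, S = {3, 5}:
n :  0  1  2  3  4  5  6  7  8  9 10 11 12
G :  0  0  0  1  1  1  2  2  0  0  0  1  1
G_B(12) = 1.
Stack C, S = {3, 5, 6}:
G(0) = 0
G(1) = mex{} = 0
G(2) = mex{} = 0
G(3) = mex{0} = 1
G(4) = mex{0} = 1
G(5) = mex{0,0} = 1
G(6) = mex{1,0,0} = 2
G(7) = mex{1,0,0} = 2
G(8) = mex{1,1,0} = 2
G(9) = mex{2,1,1} = 0
G(10) = mex{2,1,1} = 0
G(11) = mex{2,2,1} = 0
G(12) = mex{0,2,2} = 1
G(13) = mex{0,2,2} = 1
G(14) = mex{0,0,2} = 1
G(15) = mex{1,0,0} = 2
G(16) = mex{1,0,0} = 2
G(17) = mex{1,1,0} = 2
G(18) = mex{2,1,1} = 0
G_C(18) = 0.
Combined Grundy value = 2 ⊕ 1 ⊕ 0 = 3.
A winning move leaves total XOR = 0, i.e. changes one component's Grundy value g to g ⊕ X where X is the current total.
Stack A: need g' = 2⊕3 = 1. Options: 25−2→G=1, 25−3→G=0, 25−5→G=3. Hits: 1.
Stack B: need g' = 1⊕3 = 2. Options: 12−3→G=0, 12−5→G=2. Hits: 1.
Stack C: need g' = 0⊕3 = 3. Options: 18−3→G=2, 18−5→G=1, 18−6→G=1. Hits: 0.

2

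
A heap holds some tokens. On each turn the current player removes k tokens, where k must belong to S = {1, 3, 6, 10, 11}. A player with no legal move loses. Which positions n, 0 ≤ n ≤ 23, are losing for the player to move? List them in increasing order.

0, 2, 4, 9, 16, 18, 23

G(0) = 0
G(1) = mex{0} = 1
G(2) = mex{1} = 0
G(3) = mex{0,0} = 1
G(4) = mex{1,1} = 0
G(5) = mex{0,0} = 1
G(6) = mex{1,1,0} = 2
G(7) = mex{2,0,1} = 3
G(8) = mex{3,1,0} = 2
G(9) = mex{2,2,1} = 0
G(10) = mex{0,3,0,0} = 1
G(11) = mex{1,2,1,1,0} = 3
G(12) = mex{3,0,2,0,1} = 4
G(13) = mex{4,1,3,1,0} = 2
G(14) = mex{2,3,2,0,1} = 4
G(15) = mex{4,4,0,1,0} = 2
G(16) = mex{2,2,1,2,1} = 0
G(17) = mex{0,4,3,3,2} = 1
G(18) = mex{1,2,4,2,3} = 0
G(19) = mex{0,0,2,0,2} = 1
G(20) = mex{1,1,4,1,0} = 2
G(21) = mex{2,0,2,3,1} = 4
G(22) = mex{4,1,0,4,3} = 2
G(23) = mex{2,2,1,2,4} = 0
P-positions are exactly the n with G(n) = 0.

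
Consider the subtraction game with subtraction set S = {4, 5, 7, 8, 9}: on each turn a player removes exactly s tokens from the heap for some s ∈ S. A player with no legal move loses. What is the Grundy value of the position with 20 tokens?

G(0) = 0
G(1) = mex{} = 0
G(2) = mex{} = 0
G(3) = mex{} = 0
G(4) = mex{0} = 1
G(5) = mex{0,0} = 1
G(6) = mex{0,0} = 1
G(7) = mex{0,0,0} = 1
G(8) = mex{1,0,0,0} = 2
G(9) = mex{1,1,0,0,0} = 2
G(10) = mex{1,1,0,0,0} = 2
G(11) = mex{1,1,1,0,0} = 2
G(12) = mex{2,1,1,1,0} = 3
G(13) = mex{2,2,1,1,1} = 0
G(14) = mex{2,2,1,1,1} = 0
G(15) = mex{2,2,2,1,1} = 0
G(16) = mex{3,2,2,2,1} = 0
G(17) = mex{0,3,2,2,2} = 1
G(18) = mex{0,0,2,2,2} = 1
G(19) = mex{0,0,3,2,2} = 1
G(20) = mex{0,0,0,3,2} = 1

1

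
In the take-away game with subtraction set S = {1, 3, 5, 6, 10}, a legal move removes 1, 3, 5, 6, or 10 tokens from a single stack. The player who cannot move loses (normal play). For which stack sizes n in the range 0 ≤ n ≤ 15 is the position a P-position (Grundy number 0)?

n :  0  1  2  3  4  5  6  7  8  9 10 11 12 13 14 15
G :  0  1  0  1  0  1  2  3  2  3  2  0  1  0  1  0
P-positions are exactly the n with G(n) = 0.

0, 2, 4, 11, 13, 15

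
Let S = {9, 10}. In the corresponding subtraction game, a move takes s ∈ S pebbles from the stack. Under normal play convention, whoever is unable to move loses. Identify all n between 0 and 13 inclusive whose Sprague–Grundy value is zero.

n :  0  1  2  3  4  5  6  7  8  9 10 11 12 13
G :  0  0  0  0  0  0  0  0  0  1  1  1  1  1
P-positions are exactly the n with G(n) = 0.

0, 1, 2, 3, 4, 5, 6, 7, 8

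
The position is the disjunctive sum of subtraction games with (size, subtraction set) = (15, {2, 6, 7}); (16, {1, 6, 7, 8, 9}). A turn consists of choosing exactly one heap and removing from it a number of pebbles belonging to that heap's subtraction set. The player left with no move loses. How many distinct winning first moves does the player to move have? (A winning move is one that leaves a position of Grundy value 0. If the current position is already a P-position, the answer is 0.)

3

Heap A, S = {2, 6, 7}:
G(0) = 0
G(1) = mex{} = 0
G(2) = mex{0} = 1
G(3) = mex{0} = 1
G(4) = mex{1} = 0
G(5) = mex{1} = 0
G(6) = mex{0,0} = 1
G(7) = mex{0,0,0} = 1
G(8) = mex{1,1,0} = 2
G(9) = mex{1,1,1} = 0
G(10) = mex{2,0,1} = 3
G(11) = mex{0,0,0} = 1
G(12) = mex{3,1,0} = 2
G(13) = mex{1,1,1} = 0
G(14) = mex{2,2,1} = 0
G(15) = mex{0,0,2} = 1
G_A(15) = 1.
Heap B, S = {1, 6, 7, 8, 9}:
n :  0  1  2  3  4  5  6  7  8  9 10 11 12 13 14 15 16
G :  0  1  0  1  0  1  2  3  2  3  2  3  4  5  0  1  0
G_B(16) = 0.
Combined Grundy value = 1 ⊕ 0 = 1.
A winning move leaves total XOR = 0, i.e. changes one component's Grundy value g to g ⊕ X where X is the current total.
Heap A: need g' = 1⊕1 = 0. Options: 15−2→G=0, 15−6→G=0, 15−7→G=2. Hits: 2.
Heap B: need g' = 0⊕1 = 1. Options: 16−1→G=1, 16−6→G=2, 16−7→G=3, 16−8→G=2, 16−9→G=3. Hits: 1.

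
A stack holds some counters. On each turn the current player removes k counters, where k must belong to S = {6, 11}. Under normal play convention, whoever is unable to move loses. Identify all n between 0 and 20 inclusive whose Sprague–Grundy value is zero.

0, 1, 2, 3, 4, 5, 17, 18, 19, 20

n :  0  1  2  3  4  5  6  7  8  9 10 11 12 13 14 15 16 17 18 19 20
G :  0  0  0  0  0  0  1  1  1  1  1  1  2  2  2  2  2  0  0  0  0
P-positions are exactly the n with G(n) = 0.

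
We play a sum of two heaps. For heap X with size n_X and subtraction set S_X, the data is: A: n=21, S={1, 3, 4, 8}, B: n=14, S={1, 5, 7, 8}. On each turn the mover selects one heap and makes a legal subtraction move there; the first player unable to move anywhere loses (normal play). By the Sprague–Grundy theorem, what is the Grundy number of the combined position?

2

Heap A, S = {1, 3, 4, 8}:
n :  0  1  2  3  4  5  6  7  8  9 10 11 12 13 14 15 16 17 18 19 20 21
G :  0  1  0  1  2  3  2  0  1  0  1  2  3  2  0  1  0  1  2  3  2  0
G_A(21) = 0.
Heap B, S = {1, 5, 7, 8}:
n :  0  1  2  3  4  5  6  7  8  9 10 11 12 13 14
G :  0  1  0  1  0  1  0  1  2  3  2  3  2  3  2
G_B(14) = 2.
Combined Grundy value = 0 ⊕ 2 = 2.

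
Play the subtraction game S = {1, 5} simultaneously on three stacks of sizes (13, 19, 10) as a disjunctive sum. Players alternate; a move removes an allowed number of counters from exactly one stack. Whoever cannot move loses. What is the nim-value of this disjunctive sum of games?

All stacks use S = {1, 5}:
G(0) = 0
G(1) = mex{0} = 1
G(2) = mex{1} = 0
G(3) = mex{0} = 1
G(4) = mex{1} = 0
G(5) = mex{0,0} = 1
G(6) = mex{1,1} = 0
G(7) = mex{0,0} = 1
G(8) = mex{1,1} = 0
G(9) = mex{0,0} = 1
G(10) = mex{1,1} = 0
G(11) = mex{0,0} = 1
G(12) = mex{1,1} = 0
G(13) = mex{0,0} = 1
G(14) = mex{1,1} = 0
G(15) = mex{0,0} = 1
G(16) = mex{1,1} = 0
G(17) = mex{0,0} = 1
G(18) = mex{1,1} = 0
G(19) = mex{0,0} = 1
Stack A: G(13) = 1.
Stack B: G(19) = 1.
Stack C: G(10) = 0.
Combined Grundy value = 1 ⊕ 1 ⊕ 0 = 0.

0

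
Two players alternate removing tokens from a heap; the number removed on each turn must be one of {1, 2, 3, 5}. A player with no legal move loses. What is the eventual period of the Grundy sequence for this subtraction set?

4

G(0) = 0
G(1) = mex{0} = 1
G(2) = mex{1,0} = 2
G(3) = mex{2,1,0} = 3
G(4) = mex{3,2,1} = 0
G(5) = mex{0,3,2,0} = 1
G(6) = mex{1,0,3,1} = 2
G(7) = mex{2,1,0,2} = 3
G(8) = mex{3,2,1,3} = 0
G(9) = mex{0,3,2,0} = 1
G(10) = mex{1,0,3,1} = 2
G(11) = mex{2,1,0,2} = 3
G(12) = mex{3,2,1,3} = 0
G(13) = mex{0,3,2,0} = 1
G(14) = mex{1,0,3,1} = 2
G(n+4) = G(n) holds for n = 0,…,4 (a full window of length max(S) = 5), so the sequence is purely periodic with period 4.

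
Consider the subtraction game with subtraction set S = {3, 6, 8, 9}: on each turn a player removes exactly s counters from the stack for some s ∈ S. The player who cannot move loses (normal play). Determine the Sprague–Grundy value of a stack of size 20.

2

n :  0  1  2  3  4  5  6  7  8  9 10 11 12 13 14 15 16 17 18 19 20
G :  0  0  0  1  1  1  2  2  2  3  3  3  0  0  0  1  1  1  2  2  2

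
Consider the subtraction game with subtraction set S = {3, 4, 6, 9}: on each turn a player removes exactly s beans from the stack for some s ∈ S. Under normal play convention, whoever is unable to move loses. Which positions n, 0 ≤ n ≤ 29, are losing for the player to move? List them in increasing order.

n :  0  1  2  3  4  5  6  7  8  9 10 11 12 13 14 15 16 17 18 19 20 21 22 23 24 25 26 27 28 29
G :  0  0  0  1  1  1  2  2  2  3  3  3  0  0  0  1  1  1  2  2  2  3  3  3  0  0  0  1  1  1
P-positions are exactly the n with G(n) = 0.

0, 1, 2, 12, 13, 14, 24, 25, 26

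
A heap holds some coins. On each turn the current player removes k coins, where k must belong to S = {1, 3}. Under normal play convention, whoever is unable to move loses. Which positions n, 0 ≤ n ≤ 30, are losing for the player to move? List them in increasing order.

n :  0  1  2  3  4  5  6  7  8  9 10 11 12 13 14 15 16 17 18 19 20 21 22 23 24 25 26 27 28 29 30
G :  0  1  0  1  0  1  0  1  0  1  0  1  0  1  0  1  0  1  0  1  0  1  0  1  0  1  0  1  0  1  0
P-positions are exactly the n with G(n) = 0.

0, 2, 4, 6, 8, 10, 12, 14, 16, 18, 20, 22, 24, 26, 28, 30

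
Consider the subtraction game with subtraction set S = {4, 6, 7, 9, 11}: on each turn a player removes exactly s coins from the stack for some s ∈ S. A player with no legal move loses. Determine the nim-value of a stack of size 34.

n :  0  1  2  3  4  5  6  7  8  9 10 11 12 13 14 15 16 17 18 19 20 21 22 23 24 25 26 27 28 29 30 31 32 33 34
G :  0  0  0  0  1  1  1  1  2  2  2  2  3  3  3  0  0  0  0  1  1  1  1  2  2  2  2  3  3  3  0  0  0  0  1

1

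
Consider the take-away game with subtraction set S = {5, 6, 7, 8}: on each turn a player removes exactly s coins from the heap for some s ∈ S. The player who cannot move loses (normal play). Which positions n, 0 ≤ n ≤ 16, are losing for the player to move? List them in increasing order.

0, 1, 2, 3, 4, 13, 14, 15, 16

G(0) = 0
G(1) = mex{} = 0
G(2) = mex{} = 0
G(3) = mex{} = 0
G(4) = mex{} = 0
G(5) = mex{0} = 1
G(6) = mex{0,0} = 1
G(7) = mex{0,0,0} = 1
G(8) = mex{0,0,0,0} = 1
G(9) = mex{0,0,0,0} = 1
G(10) = mex{1,0,0,0} = 2
G(11) = mex{1,1,0,0} = 2
G(12) = mex{1,1,1,0} = 2
G(13) = mex{1,1,1,1} = 0
G(14) = mex{1,1,1,1} = 0
G(15) = mex{2,1,1,1} = 0
G(16) = mex{2,2,1,1} = 0
P-positions are exactly the n with G(n) = 0.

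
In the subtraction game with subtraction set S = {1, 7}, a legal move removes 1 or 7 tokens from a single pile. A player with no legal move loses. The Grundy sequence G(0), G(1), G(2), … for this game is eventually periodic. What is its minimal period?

n :  0  1  2  3  4  5  6  7  8  9 10 11 12 13 14
G :  0  1  0  1  0  1  0  1  0  1  0  1  0  1  0
G(n+2) = G(n) holds for n = 0,…,6 (a full window of length max(S) = 7), so the sequence is purely periodic with period 2.

2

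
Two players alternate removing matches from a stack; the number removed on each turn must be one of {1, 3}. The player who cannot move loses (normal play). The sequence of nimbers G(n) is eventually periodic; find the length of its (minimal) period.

n :  0  1  2  3  4  5  6  7  8  9 10 11 12 13 14
G :  0  1  0  1  0  1  0  1  0  1  0  1  0  1  0
G(n+2) = G(n) holds for n = 0,…,2 (a full window of length max(S) = 3), so the sequence is purely periodic with period 2.

2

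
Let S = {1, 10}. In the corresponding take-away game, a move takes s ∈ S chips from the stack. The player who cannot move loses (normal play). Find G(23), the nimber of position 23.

1

n :  0  1  2  3  4  5  6  7  8  9 10 11 12 13 14 15 16 17 18 19 20 21 22 23
G :  0  1  0  1  0  1  0  1  0  1  2  0  1  0  1  0  1  0  1  0  1  2  0  1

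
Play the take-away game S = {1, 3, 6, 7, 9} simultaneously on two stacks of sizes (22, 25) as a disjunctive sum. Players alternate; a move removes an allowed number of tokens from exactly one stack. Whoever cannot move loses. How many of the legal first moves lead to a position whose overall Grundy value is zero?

All stacks use S = {1, 3, 6, 7, 9}:
n :  0  1  2  3  4  5  6  7  8  9 10 11 12 13 14 15 16 17 18 19 20 21 22 23 24 25
G :  0  1  0  1  0  1  2  3  2  3  2  3  0  1  0  1  0  1  2  3  2  3  2  3  0  1
Stack A: G(22) = 2.
Stack B: G(25) = 1.
Combined Grundy value = 2 ⊕ 1 = 3.
A winning move leaves total XOR = 0, i.e. changes one component's Grundy value g to g ⊕ X where X is the current total.
Stack A: need g' = 2⊕3 = 1. Options: 22−1→G=3, 22−3→G=3, 22−6→G=0, 22−7→G=1, 22−9→G=1. Hits: 2.
Stack B: need g' = 1⊕3 = 2. Options: 25−1→G=0, 25−3→G=2, 25−6→G=3, 25−7→G=2, 25−9→G=0. Hits: 2.

4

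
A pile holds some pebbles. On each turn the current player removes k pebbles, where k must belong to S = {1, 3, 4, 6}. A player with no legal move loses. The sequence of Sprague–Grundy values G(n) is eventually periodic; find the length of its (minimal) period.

7

G(0) = 0
G(1) = mex{0} = 1
G(2) = mex{1} = 0
G(3) = mex{0,0} = 1
G(4) = mex{1,1,0} = 2
G(5) = mex{2,0,1} = 3
G(6) = mex{3,1,0,0} = 2
G(7) = mex{2,2,1,1} = 0
G(8) = mex{0,3,2,0} = 1
G(9) = mex{1,2,3,1} = 0
G(10) = mex{0,0,2,2} = 1
G(11) = mex{1,1,0,3} = 2
G(12) = mex{2,0,1,2} = 3
G(13) = mex{3,1,0,0} = 2
G(14) = mex{2,2,1,1} = 0
G(15) = mex{0,3,2,0} = 1
G(n+7) = G(n) holds for n = 0,…,5 (a full window of length max(S) = 6), so the sequence is purely periodic with period 7.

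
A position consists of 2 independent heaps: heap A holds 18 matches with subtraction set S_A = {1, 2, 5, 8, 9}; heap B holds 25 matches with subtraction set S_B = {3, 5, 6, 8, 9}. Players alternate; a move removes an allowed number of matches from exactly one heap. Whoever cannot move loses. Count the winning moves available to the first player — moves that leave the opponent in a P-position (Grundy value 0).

Heap A, S = {1, 2, 5, 8, 9}:
G(0) = 0
G(1) = mex{0} = 1
G(2) = mex{1,0} = 2
G(3) = mex{2,1} = 0
G(4) = mex{0,2} = 1
G(5) = mex{1,0,0} = 2
G(6) = mex{2,1,1} = 0
G(7) = mex{0,2,2} = 1
G(8) = mex{1,0,0,0} = 2
G(9) = mex{2,1,1,1,0} = 3
G(10) = mex{3,2,2,2,1} = 0
G(11) = mex{0,3,0,0,2} = 1
G(12) = mex{1,0,1,1,0} = 2
G(13) = mex{2,1,2,2,1} = 0
G(14) = mex{0,2,3,0,2} = 1
G(15) = mex{1,0,0,1,0} = 2
G(16) = mex{2,1,1,2,1} = 0
G(17) = mex{0,2,2,3,2} = 1
G(18) = mex{1,0,0,0,3} = 2
G_A(18) = 2.
Heap B, S = {3, 5, 6, 8, 9}:
n :  0  1  2  3  4  5  6  7  8  9 10 11 12 13 14 15 16 17 18 19 20 21 22 23 24 25
G :  0  0  0  1  1  1  2  2  2  3  3  3  0  0  0  1  1  1  2  2  2  3  3  3  0  0
G_B(25) = 0.
Combined Grundy value = 2 ⊕ 0 = 2.
A winning move leaves total XOR = 0, i.e. changes one component's Grundy value g to g ⊕ X where X is the current total.
Heap A: need g' = 2⊕2 = 0. Options: 18−1→G=1, 18−2→G=0, 18−5→G=0, 18−8→G=0, 18−9→G=3. Hits: 3.
Heap B: need g' = 0⊕2 = 2. Options: 25−3→G=3, 25−5→G=2, 25−6→G=2, 25−8→G=1, 25−9→G=1. Hits: 2.

5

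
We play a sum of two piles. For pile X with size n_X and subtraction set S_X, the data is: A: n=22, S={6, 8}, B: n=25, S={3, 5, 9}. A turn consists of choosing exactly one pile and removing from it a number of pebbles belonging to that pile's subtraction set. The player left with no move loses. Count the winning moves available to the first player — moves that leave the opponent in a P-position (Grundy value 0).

Pile A, S = {6, 8}:
n :  0  1  2  3  4  5  6  7  8  9 10 11 12 13 14 15 16 17 18 19 20 21 22
G :  0  0  0  0  0  0  1  1  1  1  1  1  2  2  0  0  0  0  0  0  1  1  1
G_A(22) = 1.
Pile B, S = {3, 5, 9}:
n :  0  1  2  3  4  5  6  7  8  9 10 11 12 13 14 15 16 17 18 19 20 21 22 23 24 25
G :  0  0  0  1  1  1  2  2  0  3  3  1  0  2  0  1  0  1  0  1  0  1  0  1  0  1
G_B(25) = 1.
Combined Grundy value = 1 ⊕ 1 = 0.
A winning move leaves total XOR = 0, i.e. changes one component's Grundy value g to g ⊕ X where X is the current total.
Pile A: target g' = 1⊕0 = 1, but every legal move changes the Grundy value (mex property), so 0 moves.
Pile B: target g' = 1⊕0 = 1, but every legal move changes the Grundy value (mex property), so 0 moves.

0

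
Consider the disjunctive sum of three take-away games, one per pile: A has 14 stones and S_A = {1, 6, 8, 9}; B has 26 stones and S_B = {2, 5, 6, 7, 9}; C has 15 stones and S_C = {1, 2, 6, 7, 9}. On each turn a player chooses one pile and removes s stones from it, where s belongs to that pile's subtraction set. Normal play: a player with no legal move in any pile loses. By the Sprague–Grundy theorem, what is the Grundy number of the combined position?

Pile A, S = {1, 6, 8, 9}:
n :  0  1  2  3  4  5  6  7  8  9 10 11 12 13 14
G :  0  1  0  1  0  1  2  0  1  2  3  2  3  2  0
G_A(14) = 0.
Pile B, S = {2, 5, 6, 7, 9}:
n :  0  1  2  3  4  5  6  7  8  9 10 11 12 13 14 15 16 17 18 19 20 21 22 23 24 25 26
G :  0  0  1  1  0  2  1  3  2  2  3  3  0  4  1  0  0  1  1  2  2  3  3  2  4  3  0
G_B(26) = 0.
Pile C, S = {1, 2, 6, 7, 9}:
n :  0  1  2  3  4  5  6  7  8  9 10 11 12 13 14 15
G :  0  1  2  0  1  2  3  4  0  1  2  0  1  2  3  4
G_C(15) = 4.
Combined Grundy value = 0 ⊕ 0 ⊕ 4 = 4.

4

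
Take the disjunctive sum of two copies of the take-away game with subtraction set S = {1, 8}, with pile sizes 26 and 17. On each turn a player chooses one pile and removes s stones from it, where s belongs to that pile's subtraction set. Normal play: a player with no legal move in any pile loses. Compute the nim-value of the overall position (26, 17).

All piles use S = {1, 8}:
G(0) = 0
G(1) = mex{0} = 1
G(2) = mex{1} = 0
G(3) = mex{0} = 1
G(4) = mex{1} = 0
G(5) = mex{0} = 1
G(6) = mex{1} = 0
G(7) = mex{0} = 1
G(8) = mex{1,0} = 2
G(9) = mex{2,1} = 0
G(10) = mex{0,0} = 1
G(11) = mex{1,1} = 0
G(12) = mex{0,0} = 1
G(13) = mex{1,1} = 0
G(14) = mex{0,0} = 1
G(15) = mex{1,1} = 0
G(16) = mex{0,2} = 1
G(17) = mex{1,0} = 2
G(18) = mex{2,1} = 0
G(19) = mex{0,0} = 1
G(20) = mex{1,1} = 0
G(21) = mex{0,0} = 1
G(22) = mex{1,1} = 0
G(23) = mex{0,0} = 1
G(24) = mex{1,1} = 0
G(25) = mex{0,2} = 1
G(26) = mex{1,0} = 2
Pile A: G(26) = 2.
Pile B: G(17) = 2.
Combined Grundy value = 2 ⊕ 2 = 0.

0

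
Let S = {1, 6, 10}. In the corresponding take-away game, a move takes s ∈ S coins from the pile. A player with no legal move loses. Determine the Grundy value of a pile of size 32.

n :  0  1  2  3  4  5  6  7  8  9 10 11 12 13 14 15 16 17 18 19 20 21 22 23 24 25 26 27 28 29 30 31 32
G :  0  1  0  1  0  1  2  0  1  0  1  0  1  2  3  2  0  1  0  1  0  1  2  0  1  0  1  0  1  2  3  2  0

0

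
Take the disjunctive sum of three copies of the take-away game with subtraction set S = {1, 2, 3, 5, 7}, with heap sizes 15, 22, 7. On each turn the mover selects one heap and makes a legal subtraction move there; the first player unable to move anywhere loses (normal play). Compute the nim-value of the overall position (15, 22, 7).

All heaps use S = {1, 2, 3, 5, 7}:
G(0) = 0
G(1) = mex{0} = 1
G(2) = mex{1,0} = 2
G(3) = mex{2,1,0} = 3
G(4) = mex{3,2,1} = 0
G(5) = mex{0,3,2,0} = 1
G(6) = mex{1,0,3,1} = 2
G(7) = mex{2,1,0,2,0} = 3
G(8) = mex{3,2,1,3,1} = 0
G(9) = mex{0,3,2,0,2} = 1
G(10) = mex{1,0,3,1,3} = 2
G(11) = mex{2,1,0,2,0} = 3
G(12) = mex{3,2,1,3,1} = 0
G(13) = mex{0,3,2,0,2} = 1
G(14) = mex{1,0,3,1,3} = 2
G(15) = mex{2,1,0,2,0} = 3
G(16) = mex{3,2,1,3,1} = 0
G(17) = mex{0,3,2,0,2} = 1
G(18) = mex{1,0,3,1,3} = 2
G(19) = mex{2,1,0,2,0} = 3
G(20) = mex{3,2,1,3,1} = 0
G(21) = mex{0,3,2,0,2} = 1
G(22) = mex{1,0,3,1,3} = 2
Heap A: G(15) = 3.
Heap B: G(22) = 2.
Heap C: G(7) = 3.
Combined Grundy value = 3 ⊕ 2 ⊕ 3 = 2.

2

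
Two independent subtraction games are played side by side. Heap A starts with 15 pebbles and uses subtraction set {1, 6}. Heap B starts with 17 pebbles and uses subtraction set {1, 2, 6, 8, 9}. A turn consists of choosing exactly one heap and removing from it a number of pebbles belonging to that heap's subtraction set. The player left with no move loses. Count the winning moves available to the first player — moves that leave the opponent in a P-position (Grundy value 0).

Heap A, S = {1, 6}:
G(0) = 0
G(1) = mex{0} = 1
G(2) = mex{1} = 0
G(3) = mex{0} = 1
G(4) = mex{1} = 0
G(5) = mex{0} = 1
G(6) = mex{1,0} = 2
G(7) = mex{2,1} = 0
G(8) = mex{0,0} = 1
G(9) = mex{1,1} = 0
G(10) = mex{0,0} = 1
G(11) = mex{1,1} = 0
G(12) = mex{0,2} = 1
G(13) = mex{1,0} = 2
G(14) = mex{2,1} = 0
G(15) = mex{0,0} = 1
G_A(15) = 1.
Heap B, S = {1, 2, 6, 8, 9}:
n :  0  1  2  3  4  5  6  7  8  9 10 11 12 13 14 15 16 17
G :  0  1  2  0  1  2  3  0  1  2  0  1  2  3  0  1  2  0
G_B(17) = 0.
Combined Grundy value = 1 ⊕ 0 = 1.
A winning move leaves total XOR = 0, i.e. changes one component's Grundy value g to g ⊕ X where X is the current total.
Heap A: need g' = 1⊕1 = 0. Options: 15−1→G=0, 15−6→G=0. Hits: 2.
Heap B: need g' = 0⊕1 = 1. Options: 17−1→G=2, 17−2→G=1, 17−6→G=1, 17−8→G=2, 17−9→G=1. Hits: 3.

5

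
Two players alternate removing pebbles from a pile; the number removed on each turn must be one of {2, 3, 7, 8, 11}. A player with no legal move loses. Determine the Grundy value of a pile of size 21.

1

n :  0  1  2  3  4  5  6  7  8  9 10 11 12 13 14 15 16 17 18 19 20 21
G :  0  0  1  1  2  0  0  1  1  2  0  3  1  2  2  0  3  1  2  0  0  1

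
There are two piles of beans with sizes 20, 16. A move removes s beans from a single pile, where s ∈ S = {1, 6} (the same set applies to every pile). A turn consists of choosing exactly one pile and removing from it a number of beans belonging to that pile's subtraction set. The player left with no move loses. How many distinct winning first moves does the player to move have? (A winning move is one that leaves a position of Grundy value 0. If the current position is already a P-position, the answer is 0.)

1

All piles use S = {1, 6}:
G(0) = 0
G(1) = mex{0} = 1
G(2) = mex{1} = 0
G(3) = mex{0} = 1
G(4) = mex{1} = 0
G(5) = mex{0} = 1
G(6) = mex{1,0} = 2
G(7) = mex{2,1} = 0
G(8) = mex{0,0} = 1
G(9) = mex{1,1} = 0
G(10) = mex{0,0} = 1
G(11) = mex{1,1} = 0
G(12) = mex{0,2} = 1
G(13) = mex{1,0} = 2
G(14) = mex{2,1} = 0
G(15) = mex{0,0} = 1
G(16) = mex{1,1} = 0
G(17) = mex{0,0} = 1
G(18) = mex{1,1} = 0
G(19) = mex{0,2} = 1
G(20) = mex{1,0} = 2
Pile A: G(20) = 2.
Pile B: G(16) = 0.
Combined Grundy value = 2 ⊕ 0 = 2.
A winning move leaves total XOR = 0, i.e. changes one component's Grundy value g to g ⊕ X where X is the current total.
Pile A: need g' = 2⊕2 = 0. Options: 20−1→G=1, 20−6→G=0. Hits: 1.
Pile B: need g' = 0⊕2 = 2. Options: 16−1→G=1, 16−6→G=1. Hits: 0.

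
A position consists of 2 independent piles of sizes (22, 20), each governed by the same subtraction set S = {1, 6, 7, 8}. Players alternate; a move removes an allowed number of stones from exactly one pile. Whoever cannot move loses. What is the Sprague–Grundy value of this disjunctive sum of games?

0

All piles use S = {1, 6, 7, 8}:
n :  0  1  2  3  4  5  6  7  8  9 10 11 12 13 14 15 16 17 18 19 20 21 22
G :  0  1  0  1  0  1  2  3  2  3  2  3  4  0  1  0  1  0  1  2  3  2  3
Pile A: G(22) = 3.
Pile B: G(20) = 3.
Combined Grundy value = 3 ⊕ 3 = 0.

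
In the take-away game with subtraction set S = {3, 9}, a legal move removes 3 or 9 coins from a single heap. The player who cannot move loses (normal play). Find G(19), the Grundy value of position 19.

G(0) = 0
G(1) = mex{} = 0
G(2) = mex{} = 0
G(3) = mex{0} = 1
G(4) = mex{0} = 1
G(5) = mex{0} = 1
G(6) = mex{1} = 0
G(7) = mex{1} = 0
G(8) = mex{1} = 0
G(9) = mex{0,0} = 1
G(10) = mex{0,0} = 1
G(11) = mex{0,0} = 1
G(12) = mex{1,1} = 0
G(13) = mex{1,1} = 0
G(14) = mex{1,1} = 0
G(15) = mex{0,0} = 1
G(16) = mex{0,0} = 1
G(17) = mex{0,0} = 1
G(18) = mex{1,1} = 0
G(19) = mex{1,1} = 0

0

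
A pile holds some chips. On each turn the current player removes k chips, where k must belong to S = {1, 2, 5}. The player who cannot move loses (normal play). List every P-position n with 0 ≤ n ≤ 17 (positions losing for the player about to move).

n :  0  1  2  3  4  5  6  7  8  9 10 11 12 13 14 15 16 17
G :  0  1  2  0  1  2  0  1  2  0  1  2  0  1  2  0  1  2
P-positions are exactly the n with G(n) = 0.

0, 3, 6, 9, 12, 15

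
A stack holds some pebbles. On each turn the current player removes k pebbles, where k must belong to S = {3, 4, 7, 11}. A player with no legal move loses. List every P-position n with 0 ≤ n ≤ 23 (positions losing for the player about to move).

G(0) = 0
G(1) = mex{} = 0
G(2) = mex{} = 0
G(3) = mex{0} = 1
G(4) = mex{0,0} = 1
G(5) = mex{0,0} = 1
G(6) = mex{1,0} = 2
G(7) = mex{1,1,0} = 2
G(8) = mex{1,1,0} = 2
G(9) = mex{2,1,0} = 3
G(10) = mex{2,2,1} = 0
G(11) = mex{2,2,1,0} = 3
G(12) = mex{3,2,1,0} = 4
G(13) = mex{0,3,2,0} = 1
G(14) = mex{3,0,2,1} = 4
G(15) = mex{4,3,2,1} = 0
G(16) = mex{1,4,3,1} = 0
G(17) = mex{4,1,0,2} = 3
G(18) = mex{0,4,3,2} = 1
G(19) = mex{0,0,4,2} = 1
G(20) = mex{3,0,1,3} = 2
G(21) = mex{1,3,4,0} = 2
G(22) = mex{1,1,0,3} = 2
G(23) = mex{2,1,0,4} = 3
P-positions are exactly the n with G(n) = 0.

0, 1, 2, 10, 15, 16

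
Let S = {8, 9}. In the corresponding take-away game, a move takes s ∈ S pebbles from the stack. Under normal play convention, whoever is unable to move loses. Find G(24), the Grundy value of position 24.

n :  0  1  2  3  4  5  6  7  8  9 10 11 12 13 14 15 16 17 18 19 20 21 22 23 24
G :  0  0  0  0  0  0  0  0  1  1  1  1  1  1  1  1  2  0  0  0  0  0  0  0  0

0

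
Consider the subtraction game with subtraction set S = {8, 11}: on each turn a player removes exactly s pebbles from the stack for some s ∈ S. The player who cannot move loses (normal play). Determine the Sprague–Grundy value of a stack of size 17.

n :  0  1  2  3  4  5  6  7  8  9 10 11 12 13 14 15 16 17
G :  0  0  0  0  0  0  0  0  1  1  1  1  1  1  1  1  2  2

2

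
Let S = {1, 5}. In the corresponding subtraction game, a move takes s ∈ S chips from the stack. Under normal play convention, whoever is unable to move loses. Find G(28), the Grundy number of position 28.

G(0) = 0
G(1) = mex{0} = 1
G(2) = mex{1} = 0
G(3) = mex{0} = 1
G(4) = mex{1} = 0
G(5) = mex{0,0} = 1
G(6) = mex{1,1} = 0
G(7) = mex{0,0} = 1
G(8) = mex{1,1} = 0
G(9) = mex{0,0} = 1
G(10) = mex{1,1} = 0
G(11) = mex{0,0} = 1
G(12) = mex{1,1} = 0
G(13) = mex{0,0} = 1
G(14) = mex{1,1} = 0
G(15) = mex{0,0} = 1
G(16) = mex{1,1} = 0
G(17) = mex{0,0} = 1
G(18) = mex{1,1} = 0
G(19) = mex{0,0} = 1
G(20) = mex{1,1} = 0
G(21) = mex{0,0} = 1
G(22) = mex{1,1} = 0
G(23) = mex{0,0} = 1
G(24) = mex{1,1} = 0
G(25) = mex{0,0} = 1
G(26) = mex{1,1} = 0
G(27) = mex{0,0} = 1
G(28) = mex{1,1} = 0

0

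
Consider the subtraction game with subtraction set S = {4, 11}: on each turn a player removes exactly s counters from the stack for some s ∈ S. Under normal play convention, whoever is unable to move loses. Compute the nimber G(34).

1

n :  0  1  2  3  4  5  6  7  8  9 10 11 12 13 14 15 16 17 18 19 20 21 22 23 24 25 26 27 28 29 30 31 32 33 34
G :  0  0  0  0  1  1  1  1  0  0  0  2  1  1  1  0  0  0  0  1  1  1  1  0  0  0  2  1  1  1  0  0  0  0  1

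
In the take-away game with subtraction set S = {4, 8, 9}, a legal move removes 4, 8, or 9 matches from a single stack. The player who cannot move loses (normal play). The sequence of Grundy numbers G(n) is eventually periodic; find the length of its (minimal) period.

13

G(0) = 0
G(1) = mex{} = 0
G(2) = mex{} = 0
G(3) = mex{} = 0
G(4) = mex{0} = 1
G(5) = mex{0} = 1
G(6) = mex{0} = 1
G(7) = mex{0} = 1
G(8) = mex{1,0} = 2
G(9) = mex{1,0,0} = 2
G(10) = mex{1,0,0} = 2
G(11) = mex{1,0,0} = 2
G(12) = mex{2,1,0} = 3
G(13) = mex{2,1,1} = 0
G(14) = mex{2,1,1} = 0
G(15) = mex{2,1,1} = 0
G(16) = mex{3,2,1} = 0
G(17) = mex{0,2,2} = 1
G(18) = mex{0,2,2} = 1
G(19) = mex{0,2,2} = 1
G(20) = mex{0,3,2} = 1
G(21) = mex{1,0,3} = 2
G(22) = mex{1,0,0} = 2
G(23) = mex{1,0,0} = 2
G(24) = mex{1,0,0} = 2
G(25) = mex{2,1,0} = 3
G(26) = mex{2,1,1} = 0
G(27) = mex{2,1,1} = 0
G(n+13) = G(n) holds for n = 0,…,8 (a full window of length max(S) = 9), so the sequence is purely periodic with period 13.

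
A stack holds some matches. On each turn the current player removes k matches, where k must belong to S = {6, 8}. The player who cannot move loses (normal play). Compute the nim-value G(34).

1

n :  0  1  2  3  4  5  6  7  8  9 10 11 12 13 14 15 16 17 18 19 20 21 22 23 24 25 26 27 28 29 30 31 32 33 34
G :  0  0  0  0  0  0  1  1  1  1  1  1  2  2  0  0  0  0  0  0  1  1  1  1  1  1  2  2  0  0  0  0  0  0  1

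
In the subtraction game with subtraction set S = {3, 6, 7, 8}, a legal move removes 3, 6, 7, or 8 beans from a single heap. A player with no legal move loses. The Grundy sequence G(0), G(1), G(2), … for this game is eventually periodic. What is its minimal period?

11

n :  0  1  2  3  4  5  6  7  8  9 10 11 12 13 14 15 16 17 18 19 20 21 22 23
G :  0  0  0  1  1  1  2  2  2  3  3  0  0  0  1  1  1  2  2  2  3  3  0  0
G(n+11) = G(n) holds for n = 0,…,7 (a full window of length max(S) = 8), so the sequence is purely periodic with period 11.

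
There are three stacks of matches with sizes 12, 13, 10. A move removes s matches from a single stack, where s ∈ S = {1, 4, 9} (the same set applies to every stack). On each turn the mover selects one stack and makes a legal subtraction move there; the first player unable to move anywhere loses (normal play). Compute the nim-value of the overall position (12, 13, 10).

All stacks use S = {1, 4, 9}:
n :  0  1  2  3  4  5  6  7  8  9 10 11 12 13
G :  0  1  0  1  2  0  1  0  1  2  0  1  0  1
Stack A: G(12) = 0.
Stack B: G(13) = 1.
Stack C: G(10) = 0.
Combined Grundy value = 0 ⊕ 1 ⊕ 0 = 1.

1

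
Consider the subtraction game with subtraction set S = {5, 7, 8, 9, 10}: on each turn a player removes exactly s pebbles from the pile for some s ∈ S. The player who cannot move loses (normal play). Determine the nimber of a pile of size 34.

n :  0  1  2  3  4  5  6  7  8  9 10 11 12 13 14 15 16 17 18 19 20 21 22 23 24 25 26 27 28 29 30 31 32 33 34
G :  0  0  0  0  0  1  1  1  1  1  2  2  2  2  2  0  0  0  0  0  1  1  1  1  1  2  2  2  2  2  0  0  0  0  0

0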